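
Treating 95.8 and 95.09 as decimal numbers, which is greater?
95.8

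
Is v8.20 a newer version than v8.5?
Yes. Version numbers are compared segment by segment as integers, not as decimals: minor version 20 > 5, so v8.20 > v8.5 (even though the decimal 8.20 < 8.5).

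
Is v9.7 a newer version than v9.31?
No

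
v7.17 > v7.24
False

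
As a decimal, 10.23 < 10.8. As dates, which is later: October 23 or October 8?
October 23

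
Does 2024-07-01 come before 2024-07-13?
Yes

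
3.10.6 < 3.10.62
True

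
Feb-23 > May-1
False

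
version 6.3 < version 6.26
True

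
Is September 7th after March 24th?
Yes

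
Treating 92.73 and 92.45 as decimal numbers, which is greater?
92.73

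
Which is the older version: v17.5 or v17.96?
v17.5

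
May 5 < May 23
True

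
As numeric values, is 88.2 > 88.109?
True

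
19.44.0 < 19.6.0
False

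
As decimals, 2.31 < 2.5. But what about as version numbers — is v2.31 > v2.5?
True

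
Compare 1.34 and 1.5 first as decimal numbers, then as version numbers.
As decimals: 1.34 < 1.5. As versions: v1.34 > v1.5 (minor version 34 > 5).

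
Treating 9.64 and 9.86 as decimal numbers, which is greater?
9.86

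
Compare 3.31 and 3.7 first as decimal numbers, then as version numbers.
As decimals: 3.31 < 3.7. As versions: v3.31 > v3.7 (minor version 31 > 7).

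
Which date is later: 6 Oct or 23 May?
6 Oct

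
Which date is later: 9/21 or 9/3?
9/21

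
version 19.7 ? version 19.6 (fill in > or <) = >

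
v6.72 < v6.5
False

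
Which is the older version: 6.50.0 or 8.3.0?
6.50.0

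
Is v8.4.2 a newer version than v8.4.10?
No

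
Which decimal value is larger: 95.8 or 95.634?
95.8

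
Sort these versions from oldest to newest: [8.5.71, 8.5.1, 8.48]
[8.5.1, 8.5.71, 8.48]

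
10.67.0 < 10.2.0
False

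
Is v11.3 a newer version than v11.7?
No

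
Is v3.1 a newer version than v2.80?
Yes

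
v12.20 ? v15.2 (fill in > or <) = <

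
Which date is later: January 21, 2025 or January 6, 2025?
January 21, 2025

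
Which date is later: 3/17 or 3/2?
3/17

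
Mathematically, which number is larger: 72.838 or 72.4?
72.838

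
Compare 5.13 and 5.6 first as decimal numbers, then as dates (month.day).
As decimals: 5.13 < 5.6. As dates: 5/13 is later than 5/6 (day 13 > day 6).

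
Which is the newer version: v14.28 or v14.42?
v14.42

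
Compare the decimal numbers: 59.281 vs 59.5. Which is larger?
59.5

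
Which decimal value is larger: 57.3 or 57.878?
57.878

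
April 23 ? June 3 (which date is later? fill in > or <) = <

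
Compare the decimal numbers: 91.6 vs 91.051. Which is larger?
91.6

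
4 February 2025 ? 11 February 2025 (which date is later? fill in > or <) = <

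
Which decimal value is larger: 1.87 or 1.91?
1.91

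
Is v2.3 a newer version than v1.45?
Yes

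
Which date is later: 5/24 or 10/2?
10/2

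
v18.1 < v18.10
True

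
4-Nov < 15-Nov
True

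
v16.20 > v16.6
True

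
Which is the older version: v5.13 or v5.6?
v5.6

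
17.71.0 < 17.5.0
False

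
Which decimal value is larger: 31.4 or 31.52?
31.52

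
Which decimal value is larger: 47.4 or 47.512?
47.512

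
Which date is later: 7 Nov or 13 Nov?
13 Nov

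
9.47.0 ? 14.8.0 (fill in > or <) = <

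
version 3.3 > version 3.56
False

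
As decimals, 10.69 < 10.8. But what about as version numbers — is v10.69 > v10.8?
True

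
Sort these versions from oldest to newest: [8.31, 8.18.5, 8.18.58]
[8.18.5, 8.18.58, 8.31]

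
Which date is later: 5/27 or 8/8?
8/8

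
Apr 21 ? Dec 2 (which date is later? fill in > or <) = <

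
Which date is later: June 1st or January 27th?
June 1st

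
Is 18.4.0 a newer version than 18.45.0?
No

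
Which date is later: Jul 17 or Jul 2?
Jul 17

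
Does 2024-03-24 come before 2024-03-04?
No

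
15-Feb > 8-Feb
True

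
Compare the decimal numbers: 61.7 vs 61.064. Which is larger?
61.7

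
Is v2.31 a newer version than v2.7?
Yes. Version numbers are compared segment by segment as integers, not as decimals: minor version 31 > 7, so v2.31 > v2.7 (even though the decimal 2.31 < 2.7).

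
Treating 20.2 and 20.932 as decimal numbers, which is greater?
20.932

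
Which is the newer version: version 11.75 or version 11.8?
version 11.75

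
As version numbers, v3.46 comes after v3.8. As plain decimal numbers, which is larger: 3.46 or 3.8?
3.8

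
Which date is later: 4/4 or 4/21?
4/21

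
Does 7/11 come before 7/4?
No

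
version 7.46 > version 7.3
True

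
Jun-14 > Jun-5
True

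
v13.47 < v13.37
False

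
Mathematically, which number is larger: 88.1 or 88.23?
88.23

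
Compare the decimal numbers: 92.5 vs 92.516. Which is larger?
92.516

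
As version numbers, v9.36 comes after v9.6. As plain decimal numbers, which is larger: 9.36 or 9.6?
9.6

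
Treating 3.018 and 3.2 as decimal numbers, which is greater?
3.2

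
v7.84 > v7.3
True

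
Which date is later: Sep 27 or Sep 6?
Sep 27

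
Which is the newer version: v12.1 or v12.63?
v12.63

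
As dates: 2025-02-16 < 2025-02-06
False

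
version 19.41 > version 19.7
True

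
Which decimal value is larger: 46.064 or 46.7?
46.7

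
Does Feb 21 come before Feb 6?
No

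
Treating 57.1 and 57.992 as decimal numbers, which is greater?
57.992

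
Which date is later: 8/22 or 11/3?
11/3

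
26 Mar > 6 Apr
False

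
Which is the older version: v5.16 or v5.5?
v5.5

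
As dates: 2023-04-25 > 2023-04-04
True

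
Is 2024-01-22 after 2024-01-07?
Yes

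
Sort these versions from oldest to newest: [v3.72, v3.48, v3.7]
[v3.7, v3.48, v3.72]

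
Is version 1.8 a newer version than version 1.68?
No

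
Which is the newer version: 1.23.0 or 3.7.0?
3.7.0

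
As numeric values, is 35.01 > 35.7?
False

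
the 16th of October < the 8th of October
False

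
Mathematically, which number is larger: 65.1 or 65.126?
65.126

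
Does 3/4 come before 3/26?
Yes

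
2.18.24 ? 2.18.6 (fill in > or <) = >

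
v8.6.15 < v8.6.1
False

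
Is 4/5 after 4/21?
No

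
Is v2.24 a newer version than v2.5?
Yes. Version numbers are compared segment by segment as integers, not as decimals: minor version 24 > 5, so v2.24 > v2.5 (even though the decimal 2.24 < 2.5).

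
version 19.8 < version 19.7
False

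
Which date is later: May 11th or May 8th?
May 11th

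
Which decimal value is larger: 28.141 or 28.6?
28.6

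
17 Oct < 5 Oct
False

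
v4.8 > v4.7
True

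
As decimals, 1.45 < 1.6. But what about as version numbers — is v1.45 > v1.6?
True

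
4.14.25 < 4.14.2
False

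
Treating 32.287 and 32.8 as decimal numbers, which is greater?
32.8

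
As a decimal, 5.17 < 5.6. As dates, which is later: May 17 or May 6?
May 17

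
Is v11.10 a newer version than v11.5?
Yes. Version numbers are compared segment by segment as integers, not as decimals: minor version 10 > 5, so v11.10 > v11.5 (even though the decimal 11.10 < 11.5).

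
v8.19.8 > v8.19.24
False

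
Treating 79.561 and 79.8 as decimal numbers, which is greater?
79.8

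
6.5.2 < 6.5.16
True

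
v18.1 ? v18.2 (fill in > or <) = <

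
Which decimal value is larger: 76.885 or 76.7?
76.885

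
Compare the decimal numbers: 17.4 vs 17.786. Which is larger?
17.786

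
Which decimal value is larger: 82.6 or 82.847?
82.847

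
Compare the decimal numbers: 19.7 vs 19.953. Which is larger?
19.953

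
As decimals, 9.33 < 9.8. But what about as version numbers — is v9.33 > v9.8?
True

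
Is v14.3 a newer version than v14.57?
No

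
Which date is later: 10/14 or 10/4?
10/14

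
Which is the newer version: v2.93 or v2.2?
v2.93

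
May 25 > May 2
True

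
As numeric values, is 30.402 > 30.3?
True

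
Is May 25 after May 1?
Yes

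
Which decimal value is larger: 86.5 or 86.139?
86.5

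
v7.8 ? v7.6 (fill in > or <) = >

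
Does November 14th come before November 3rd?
No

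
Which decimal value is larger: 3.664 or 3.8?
3.8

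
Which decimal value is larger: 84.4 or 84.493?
84.493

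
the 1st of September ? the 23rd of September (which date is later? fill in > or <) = <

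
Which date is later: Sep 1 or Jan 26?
Sep 1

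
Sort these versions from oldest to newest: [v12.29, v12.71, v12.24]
[v12.24, v12.29, v12.71]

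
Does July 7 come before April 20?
No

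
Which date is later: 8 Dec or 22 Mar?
8 Dec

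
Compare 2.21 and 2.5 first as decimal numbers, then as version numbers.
As decimals: 2.21 < 2.5. As versions: v2.21 > v2.5 (minor version 21 > 5).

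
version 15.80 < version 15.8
False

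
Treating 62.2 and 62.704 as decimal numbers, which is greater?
62.704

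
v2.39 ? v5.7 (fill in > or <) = <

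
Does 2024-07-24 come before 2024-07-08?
No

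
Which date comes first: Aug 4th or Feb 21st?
Feb 21st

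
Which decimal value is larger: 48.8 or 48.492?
48.8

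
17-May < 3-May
False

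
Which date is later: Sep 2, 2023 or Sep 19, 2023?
Sep 19, 2023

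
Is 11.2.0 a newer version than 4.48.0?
Yes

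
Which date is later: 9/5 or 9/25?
9/25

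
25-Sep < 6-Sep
False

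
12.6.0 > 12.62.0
False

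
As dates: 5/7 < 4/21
False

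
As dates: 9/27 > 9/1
True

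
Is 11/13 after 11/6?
Yes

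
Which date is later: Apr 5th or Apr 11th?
Apr 11th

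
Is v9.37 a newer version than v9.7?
Yes. Version numbers are compared segment by segment as integers, not as decimals: minor version 37 > 7, so v9.37 > v9.7 (even though the decimal 9.37 < 9.7).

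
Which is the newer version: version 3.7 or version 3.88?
version 3.88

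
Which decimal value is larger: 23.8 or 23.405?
23.8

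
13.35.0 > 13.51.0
False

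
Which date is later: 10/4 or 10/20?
10/20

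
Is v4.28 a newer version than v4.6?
Yes. Version numbers are compared segment by segment as integers, not as decimals: minor version 28 > 6, so v4.28 > v4.6 (even though the decimal 4.28 < 4.6).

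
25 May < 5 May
False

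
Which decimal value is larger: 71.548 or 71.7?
71.7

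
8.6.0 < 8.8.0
True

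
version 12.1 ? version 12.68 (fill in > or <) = <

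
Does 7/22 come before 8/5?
Yes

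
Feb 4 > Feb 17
False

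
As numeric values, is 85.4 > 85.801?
False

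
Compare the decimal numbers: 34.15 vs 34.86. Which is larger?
34.86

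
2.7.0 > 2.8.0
False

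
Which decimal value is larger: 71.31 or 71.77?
71.77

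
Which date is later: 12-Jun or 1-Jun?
12-Jun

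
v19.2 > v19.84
False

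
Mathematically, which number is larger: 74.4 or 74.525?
74.525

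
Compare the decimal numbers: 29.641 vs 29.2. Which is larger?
29.641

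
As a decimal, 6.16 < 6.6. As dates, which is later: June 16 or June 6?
June 16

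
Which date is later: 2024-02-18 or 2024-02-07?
2024-02-18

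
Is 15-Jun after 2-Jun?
Yes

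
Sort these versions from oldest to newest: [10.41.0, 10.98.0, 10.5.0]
[10.5.0, 10.41.0, 10.98.0]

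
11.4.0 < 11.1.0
False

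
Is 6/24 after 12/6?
No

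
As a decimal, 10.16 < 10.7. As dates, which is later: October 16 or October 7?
October 16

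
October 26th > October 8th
True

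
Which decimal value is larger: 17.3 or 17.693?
17.693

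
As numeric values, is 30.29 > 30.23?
True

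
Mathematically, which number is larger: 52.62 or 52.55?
52.62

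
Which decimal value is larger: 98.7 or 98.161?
98.7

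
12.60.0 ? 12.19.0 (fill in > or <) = >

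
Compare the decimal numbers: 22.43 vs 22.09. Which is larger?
22.43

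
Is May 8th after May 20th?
No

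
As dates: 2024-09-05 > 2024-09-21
False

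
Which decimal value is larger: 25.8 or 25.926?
25.926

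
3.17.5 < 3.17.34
True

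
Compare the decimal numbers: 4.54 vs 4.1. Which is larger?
4.54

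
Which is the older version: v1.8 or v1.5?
v1.5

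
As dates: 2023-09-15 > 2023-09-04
True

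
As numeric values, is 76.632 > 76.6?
True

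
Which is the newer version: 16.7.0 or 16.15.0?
16.15.0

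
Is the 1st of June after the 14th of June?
No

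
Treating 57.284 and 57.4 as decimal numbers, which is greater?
57.4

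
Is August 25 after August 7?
Yes. Day 25 comes after day 7 in August — this is a date comparison, not a decimal one (the decimal 8.25 would be smaller than 8.7).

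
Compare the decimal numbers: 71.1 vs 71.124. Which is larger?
71.124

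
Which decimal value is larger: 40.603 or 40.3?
40.603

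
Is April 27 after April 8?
Yes. Day 27 comes after day 8 in April — this is a date comparison, not a decimal one (the decimal 4.27 would be smaller than 4.8).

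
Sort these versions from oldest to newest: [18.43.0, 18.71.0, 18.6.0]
[18.6.0, 18.43.0, 18.71.0]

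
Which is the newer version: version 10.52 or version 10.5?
version 10.52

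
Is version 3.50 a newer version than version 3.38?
Yes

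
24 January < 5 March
True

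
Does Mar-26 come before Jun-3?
Yes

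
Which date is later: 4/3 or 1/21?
4/3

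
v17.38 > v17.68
False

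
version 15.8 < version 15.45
True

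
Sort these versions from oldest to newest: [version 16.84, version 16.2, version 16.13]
[version 16.2, version 16.13, version 16.84]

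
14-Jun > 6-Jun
True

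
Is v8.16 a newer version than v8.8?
Yes. Version numbers are compared segment by segment as integers, not as decimals: minor version 16 > 8, so v8.16 > v8.8 (even though the decimal 8.16 < 8.8).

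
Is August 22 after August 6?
Yes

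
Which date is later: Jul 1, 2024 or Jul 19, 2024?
Jul 19, 2024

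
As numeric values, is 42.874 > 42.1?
True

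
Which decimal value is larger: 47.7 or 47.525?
47.7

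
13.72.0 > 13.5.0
True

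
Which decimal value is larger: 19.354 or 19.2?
19.354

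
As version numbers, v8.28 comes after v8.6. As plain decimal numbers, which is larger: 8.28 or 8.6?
8.6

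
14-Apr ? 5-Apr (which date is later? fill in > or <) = >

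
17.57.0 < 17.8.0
False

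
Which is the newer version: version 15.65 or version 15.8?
version 15.65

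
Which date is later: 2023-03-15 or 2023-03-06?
2023-03-15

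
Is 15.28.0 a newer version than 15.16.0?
Yes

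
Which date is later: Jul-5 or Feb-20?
Jul-5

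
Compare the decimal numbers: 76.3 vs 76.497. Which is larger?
76.497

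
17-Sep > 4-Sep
True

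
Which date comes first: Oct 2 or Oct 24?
Oct 2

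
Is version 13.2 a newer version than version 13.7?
No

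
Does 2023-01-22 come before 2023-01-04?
No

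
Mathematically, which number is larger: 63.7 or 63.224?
63.7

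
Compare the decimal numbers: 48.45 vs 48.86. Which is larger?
48.86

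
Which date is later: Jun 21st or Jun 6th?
Jun 21st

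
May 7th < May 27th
True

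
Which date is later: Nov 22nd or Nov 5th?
Nov 22nd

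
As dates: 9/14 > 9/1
True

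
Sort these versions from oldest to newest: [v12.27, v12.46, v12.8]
[v12.8, v12.27, v12.46]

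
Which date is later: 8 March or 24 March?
24 March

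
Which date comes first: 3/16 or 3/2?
3/2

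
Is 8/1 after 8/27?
No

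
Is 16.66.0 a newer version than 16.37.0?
Yes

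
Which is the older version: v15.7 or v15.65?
v15.7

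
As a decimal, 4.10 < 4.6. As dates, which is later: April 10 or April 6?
April 10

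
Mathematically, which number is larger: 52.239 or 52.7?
52.7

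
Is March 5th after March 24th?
No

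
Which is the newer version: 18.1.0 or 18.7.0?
18.7.0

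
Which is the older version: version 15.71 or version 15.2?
version 15.2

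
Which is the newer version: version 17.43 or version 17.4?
version 17.43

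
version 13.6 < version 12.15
False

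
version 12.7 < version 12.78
True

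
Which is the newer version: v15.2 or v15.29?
v15.29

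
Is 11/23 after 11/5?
Yes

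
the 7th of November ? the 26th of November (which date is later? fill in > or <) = <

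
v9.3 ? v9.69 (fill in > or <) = <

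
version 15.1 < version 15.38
True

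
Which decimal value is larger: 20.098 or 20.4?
20.4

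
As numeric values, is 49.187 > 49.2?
False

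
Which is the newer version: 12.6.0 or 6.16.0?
12.6.0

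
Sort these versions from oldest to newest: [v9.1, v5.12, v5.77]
[v5.12, v5.77, v9.1]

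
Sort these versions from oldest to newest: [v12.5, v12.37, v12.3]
[v12.3, v12.5, v12.37]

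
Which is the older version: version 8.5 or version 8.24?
version 8.5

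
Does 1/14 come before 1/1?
No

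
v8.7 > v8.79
False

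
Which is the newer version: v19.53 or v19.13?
v19.53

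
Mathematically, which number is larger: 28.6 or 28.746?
28.746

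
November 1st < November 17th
True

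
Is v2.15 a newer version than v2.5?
Yes. Version numbers are compared segment by segment as integers, not as decimals: minor version 15 > 5, so v2.15 > v2.5 (even though the decimal 2.15 < 2.5).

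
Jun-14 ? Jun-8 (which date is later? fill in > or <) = >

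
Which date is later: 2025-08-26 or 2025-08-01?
2025-08-26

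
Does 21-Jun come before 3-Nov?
Yes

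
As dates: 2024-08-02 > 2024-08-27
False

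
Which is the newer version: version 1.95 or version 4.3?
version 4.3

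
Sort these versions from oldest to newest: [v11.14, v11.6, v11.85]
[v11.6, v11.14, v11.85]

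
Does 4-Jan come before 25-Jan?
Yes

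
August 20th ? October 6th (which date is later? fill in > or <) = <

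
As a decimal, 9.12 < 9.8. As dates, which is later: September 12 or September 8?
September 12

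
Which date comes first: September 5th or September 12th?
September 5th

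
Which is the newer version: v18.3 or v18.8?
v18.8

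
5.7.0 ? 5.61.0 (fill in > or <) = <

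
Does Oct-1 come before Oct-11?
Yes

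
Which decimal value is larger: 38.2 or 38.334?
38.334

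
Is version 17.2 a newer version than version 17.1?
Yes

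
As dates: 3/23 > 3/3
True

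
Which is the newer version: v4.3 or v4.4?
v4.4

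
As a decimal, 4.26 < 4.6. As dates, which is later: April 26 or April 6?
April 26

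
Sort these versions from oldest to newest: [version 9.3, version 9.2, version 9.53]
[version 9.2, version 9.3, version 9.53]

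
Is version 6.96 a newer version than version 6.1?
Yes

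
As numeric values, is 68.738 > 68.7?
True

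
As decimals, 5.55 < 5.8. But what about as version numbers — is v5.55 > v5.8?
True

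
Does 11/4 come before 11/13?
Yes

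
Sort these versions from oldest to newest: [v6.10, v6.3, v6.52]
[v6.3, v6.10, v6.52]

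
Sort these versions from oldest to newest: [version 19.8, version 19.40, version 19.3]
[version 19.3, version 19.8, version 19.40]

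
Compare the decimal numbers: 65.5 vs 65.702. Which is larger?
65.702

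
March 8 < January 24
False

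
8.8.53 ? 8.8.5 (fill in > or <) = >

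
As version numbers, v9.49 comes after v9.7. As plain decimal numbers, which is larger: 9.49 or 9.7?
9.7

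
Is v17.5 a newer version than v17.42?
No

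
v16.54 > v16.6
True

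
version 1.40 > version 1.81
False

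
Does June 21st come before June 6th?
No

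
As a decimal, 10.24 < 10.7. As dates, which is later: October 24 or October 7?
October 24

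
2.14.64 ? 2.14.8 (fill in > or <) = >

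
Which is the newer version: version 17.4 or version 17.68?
version 17.68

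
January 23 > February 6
False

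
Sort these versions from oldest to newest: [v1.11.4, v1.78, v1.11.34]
[v1.11.4, v1.11.34, v1.78]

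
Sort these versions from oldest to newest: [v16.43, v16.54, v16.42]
[v16.42, v16.43, v16.54]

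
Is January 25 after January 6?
Yes. Day 25 comes after day 6 in January — this is a date comparison, not a decimal one (the decimal 1.25 would be smaller than 1.6).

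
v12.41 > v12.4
True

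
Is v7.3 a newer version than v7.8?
No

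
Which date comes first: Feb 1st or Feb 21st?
Feb 1st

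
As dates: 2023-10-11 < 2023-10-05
False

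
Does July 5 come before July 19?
Yes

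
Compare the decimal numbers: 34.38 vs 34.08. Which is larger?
34.38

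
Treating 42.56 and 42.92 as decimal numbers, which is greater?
42.92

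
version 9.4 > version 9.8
False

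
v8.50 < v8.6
False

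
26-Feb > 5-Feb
True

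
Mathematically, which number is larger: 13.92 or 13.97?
13.97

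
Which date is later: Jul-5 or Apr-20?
Jul-5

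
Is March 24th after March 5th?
Yes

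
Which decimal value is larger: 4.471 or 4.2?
4.471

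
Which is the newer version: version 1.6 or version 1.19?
version 1.19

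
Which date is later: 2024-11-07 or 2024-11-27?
2024-11-27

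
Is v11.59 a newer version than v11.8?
Yes. Version numbers are compared segment by segment as integers, not as decimals: minor version 59 > 8, so v11.59 > v11.8 (even though the decimal 11.59 < 11.8).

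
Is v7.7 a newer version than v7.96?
No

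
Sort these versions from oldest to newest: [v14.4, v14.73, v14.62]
[v14.4, v14.62, v14.73]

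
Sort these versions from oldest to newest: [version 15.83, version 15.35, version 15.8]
[version 15.8, version 15.35, version 15.83]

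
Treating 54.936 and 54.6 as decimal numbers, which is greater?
54.936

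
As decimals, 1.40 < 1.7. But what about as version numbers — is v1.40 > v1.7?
True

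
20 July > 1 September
False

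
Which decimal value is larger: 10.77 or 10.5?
10.77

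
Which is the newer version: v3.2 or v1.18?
v3.2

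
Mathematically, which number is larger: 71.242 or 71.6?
71.6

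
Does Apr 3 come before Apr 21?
Yes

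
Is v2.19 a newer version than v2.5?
Yes. Version numbers are compared segment by segment as integers, not as decimals: minor version 19 > 5, so v2.19 > v2.5 (even though the decimal 2.19 < 2.5).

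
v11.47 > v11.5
True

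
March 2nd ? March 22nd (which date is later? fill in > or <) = <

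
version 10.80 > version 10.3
True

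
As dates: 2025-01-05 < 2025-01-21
True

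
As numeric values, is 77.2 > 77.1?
True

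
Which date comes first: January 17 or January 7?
January 7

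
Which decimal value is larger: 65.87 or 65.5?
65.87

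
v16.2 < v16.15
True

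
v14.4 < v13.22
False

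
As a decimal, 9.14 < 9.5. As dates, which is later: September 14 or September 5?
September 14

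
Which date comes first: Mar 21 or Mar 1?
Mar 1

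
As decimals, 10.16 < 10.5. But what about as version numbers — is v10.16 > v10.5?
True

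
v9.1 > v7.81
True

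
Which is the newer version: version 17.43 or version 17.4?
version 17.43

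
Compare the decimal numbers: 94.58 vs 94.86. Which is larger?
94.86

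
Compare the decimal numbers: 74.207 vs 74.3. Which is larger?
74.3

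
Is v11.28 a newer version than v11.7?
Yes. Version numbers are compared segment by segment as integers, not as decimals: minor version 28 > 7, so v11.28 > v11.7 (even though the decimal 11.28 < 11.7).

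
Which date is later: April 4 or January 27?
April 4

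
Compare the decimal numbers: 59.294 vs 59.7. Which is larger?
59.7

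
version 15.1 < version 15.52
True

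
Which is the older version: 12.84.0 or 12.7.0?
12.7.0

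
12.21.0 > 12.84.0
False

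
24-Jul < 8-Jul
False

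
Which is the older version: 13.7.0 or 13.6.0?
13.6.0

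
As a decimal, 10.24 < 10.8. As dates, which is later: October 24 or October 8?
October 24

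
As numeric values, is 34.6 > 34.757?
False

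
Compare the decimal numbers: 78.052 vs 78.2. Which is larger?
78.2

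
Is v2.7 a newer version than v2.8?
No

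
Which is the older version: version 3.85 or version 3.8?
version 3.8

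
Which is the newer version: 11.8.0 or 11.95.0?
11.95.0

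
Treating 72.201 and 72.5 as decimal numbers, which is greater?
72.5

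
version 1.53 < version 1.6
False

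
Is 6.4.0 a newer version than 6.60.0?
No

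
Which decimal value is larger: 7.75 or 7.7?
7.75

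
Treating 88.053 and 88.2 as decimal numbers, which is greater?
88.2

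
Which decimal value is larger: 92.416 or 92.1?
92.416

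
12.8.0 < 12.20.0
True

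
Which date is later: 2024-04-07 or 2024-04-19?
2024-04-19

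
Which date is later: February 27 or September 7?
September 7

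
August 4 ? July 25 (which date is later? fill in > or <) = >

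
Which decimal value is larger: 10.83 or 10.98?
10.98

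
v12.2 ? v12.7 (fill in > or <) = <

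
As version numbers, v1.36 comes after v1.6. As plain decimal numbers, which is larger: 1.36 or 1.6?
1.6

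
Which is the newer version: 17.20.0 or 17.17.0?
17.20.0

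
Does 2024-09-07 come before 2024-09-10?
Yes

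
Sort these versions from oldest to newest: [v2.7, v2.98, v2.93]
[v2.7, v2.93, v2.98]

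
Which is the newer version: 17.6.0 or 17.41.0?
17.41.0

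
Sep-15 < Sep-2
False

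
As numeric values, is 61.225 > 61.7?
False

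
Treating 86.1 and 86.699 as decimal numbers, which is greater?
86.699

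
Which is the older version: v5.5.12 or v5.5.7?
v5.5.7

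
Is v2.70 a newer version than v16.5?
No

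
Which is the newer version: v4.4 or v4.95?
v4.95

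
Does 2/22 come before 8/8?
Yes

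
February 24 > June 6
False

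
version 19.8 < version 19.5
False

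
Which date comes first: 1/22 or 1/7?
1/7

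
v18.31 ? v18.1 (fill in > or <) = >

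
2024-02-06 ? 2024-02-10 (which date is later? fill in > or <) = <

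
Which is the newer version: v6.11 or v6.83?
v6.83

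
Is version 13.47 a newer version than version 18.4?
No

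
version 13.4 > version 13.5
False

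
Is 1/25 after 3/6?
No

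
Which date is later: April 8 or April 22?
April 22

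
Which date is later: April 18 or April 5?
April 18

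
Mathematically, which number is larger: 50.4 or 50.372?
50.4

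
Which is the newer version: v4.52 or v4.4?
v4.52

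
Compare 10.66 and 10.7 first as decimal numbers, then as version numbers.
As decimals: 10.66 < 10.7. As versions: v10.66 > v10.7 (minor version 66 > 7).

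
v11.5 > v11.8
False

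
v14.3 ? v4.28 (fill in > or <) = >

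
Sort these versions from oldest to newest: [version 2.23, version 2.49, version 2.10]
[version 2.10, version 2.23, version 2.49]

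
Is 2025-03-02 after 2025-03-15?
No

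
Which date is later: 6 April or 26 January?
6 April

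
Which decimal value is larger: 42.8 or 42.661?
42.8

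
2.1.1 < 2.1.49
True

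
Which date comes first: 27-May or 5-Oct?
27-May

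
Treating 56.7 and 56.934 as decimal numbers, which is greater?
56.934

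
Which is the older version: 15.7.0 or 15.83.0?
15.7.0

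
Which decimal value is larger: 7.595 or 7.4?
7.595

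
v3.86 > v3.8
True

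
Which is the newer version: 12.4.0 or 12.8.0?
12.8.0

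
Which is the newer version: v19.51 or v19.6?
v19.51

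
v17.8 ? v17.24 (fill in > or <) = <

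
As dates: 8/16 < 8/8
False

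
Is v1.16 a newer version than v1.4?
Yes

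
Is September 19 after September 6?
Yes. Day 19 comes after day 6 in September — this is a date comparison, not a decimal one (the decimal 9.19 would be smaller than 9.6).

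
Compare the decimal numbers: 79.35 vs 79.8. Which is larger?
79.8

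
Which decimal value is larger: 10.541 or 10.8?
10.8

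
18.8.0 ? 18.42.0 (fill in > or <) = <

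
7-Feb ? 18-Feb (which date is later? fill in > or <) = <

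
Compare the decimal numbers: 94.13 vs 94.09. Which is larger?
94.13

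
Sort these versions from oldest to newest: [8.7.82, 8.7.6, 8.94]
[8.7.6, 8.7.82, 8.94]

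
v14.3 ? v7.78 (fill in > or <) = >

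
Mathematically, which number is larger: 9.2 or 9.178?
9.2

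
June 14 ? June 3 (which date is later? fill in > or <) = >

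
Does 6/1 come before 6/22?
Yes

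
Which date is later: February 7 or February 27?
February 27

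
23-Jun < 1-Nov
True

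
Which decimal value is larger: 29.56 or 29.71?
29.71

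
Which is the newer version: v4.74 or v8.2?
v8.2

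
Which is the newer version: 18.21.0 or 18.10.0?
18.21.0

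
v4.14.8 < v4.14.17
True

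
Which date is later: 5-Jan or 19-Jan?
19-Jan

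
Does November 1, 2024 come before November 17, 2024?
Yes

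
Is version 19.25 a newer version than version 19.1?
Yes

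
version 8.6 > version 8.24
False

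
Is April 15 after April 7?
Yes. Day 15 comes after day 7 in April — this is a date comparison, not a decimal one (the decimal 4.15 would be smaller than 4.7).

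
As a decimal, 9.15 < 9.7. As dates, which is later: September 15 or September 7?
September 15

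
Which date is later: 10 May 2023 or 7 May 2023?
10 May 2023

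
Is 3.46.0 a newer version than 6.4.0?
No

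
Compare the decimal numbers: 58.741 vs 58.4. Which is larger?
58.741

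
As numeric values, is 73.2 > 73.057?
True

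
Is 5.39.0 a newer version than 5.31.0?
Yes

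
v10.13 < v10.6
False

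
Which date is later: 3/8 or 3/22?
3/22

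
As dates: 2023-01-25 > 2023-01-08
True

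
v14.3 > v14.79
False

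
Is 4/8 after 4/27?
No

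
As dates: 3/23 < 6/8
True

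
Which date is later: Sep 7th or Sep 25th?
Sep 25th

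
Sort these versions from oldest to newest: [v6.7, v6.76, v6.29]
[v6.7, v6.29, v6.76]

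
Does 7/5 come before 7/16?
Yes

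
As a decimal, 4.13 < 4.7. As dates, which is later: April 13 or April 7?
April 13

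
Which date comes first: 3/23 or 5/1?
3/23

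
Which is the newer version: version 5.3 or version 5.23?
version 5.23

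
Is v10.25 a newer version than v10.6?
Yes. Version numbers are compared segment by segment as integers, not as decimals: minor version 25 > 6, so v10.25 > v10.6 (even though the decimal 10.25 < 10.6).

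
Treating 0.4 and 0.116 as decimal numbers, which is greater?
0.4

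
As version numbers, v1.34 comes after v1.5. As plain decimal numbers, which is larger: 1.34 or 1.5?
1.5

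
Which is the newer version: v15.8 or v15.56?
v15.56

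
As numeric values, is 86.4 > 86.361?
True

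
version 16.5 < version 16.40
True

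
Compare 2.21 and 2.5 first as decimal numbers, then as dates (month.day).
As decimals: 2.21 < 2.5. As dates: 2/21 is later than 2/5 (day 21 > day 5).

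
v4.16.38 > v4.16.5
True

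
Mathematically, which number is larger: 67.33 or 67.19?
67.33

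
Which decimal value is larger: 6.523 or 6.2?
6.523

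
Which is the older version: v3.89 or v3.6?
v3.6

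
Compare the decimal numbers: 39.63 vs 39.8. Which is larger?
39.8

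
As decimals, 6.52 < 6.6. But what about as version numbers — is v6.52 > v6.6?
True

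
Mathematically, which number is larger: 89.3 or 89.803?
89.803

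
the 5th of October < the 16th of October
True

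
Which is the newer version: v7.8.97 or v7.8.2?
v7.8.97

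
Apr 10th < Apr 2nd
False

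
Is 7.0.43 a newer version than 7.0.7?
Yes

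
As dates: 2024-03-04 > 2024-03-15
False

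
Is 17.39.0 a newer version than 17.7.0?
Yes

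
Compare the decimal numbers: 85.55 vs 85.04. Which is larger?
85.55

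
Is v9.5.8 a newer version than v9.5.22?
No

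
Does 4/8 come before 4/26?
Yes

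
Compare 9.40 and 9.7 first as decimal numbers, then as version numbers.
As decimals: 9.40 < 9.7. As versions: v9.40 > v9.7 (minor version 40 > 7).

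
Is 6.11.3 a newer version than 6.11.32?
No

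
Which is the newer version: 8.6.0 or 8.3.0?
8.6.0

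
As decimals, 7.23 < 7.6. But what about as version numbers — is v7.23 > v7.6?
True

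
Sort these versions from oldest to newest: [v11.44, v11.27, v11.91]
[v11.27, v11.44, v11.91]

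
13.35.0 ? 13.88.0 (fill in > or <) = <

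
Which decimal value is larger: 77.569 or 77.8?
77.8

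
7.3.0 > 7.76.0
False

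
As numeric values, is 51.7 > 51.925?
False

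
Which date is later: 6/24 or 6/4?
6/24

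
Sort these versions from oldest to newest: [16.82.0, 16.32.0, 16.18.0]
[16.18.0, 16.32.0, 16.82.0]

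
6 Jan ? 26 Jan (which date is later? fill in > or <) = <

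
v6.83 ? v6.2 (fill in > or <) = >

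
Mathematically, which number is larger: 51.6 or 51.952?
51.952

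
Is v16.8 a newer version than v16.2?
Yes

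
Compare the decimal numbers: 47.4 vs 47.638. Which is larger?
47.638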